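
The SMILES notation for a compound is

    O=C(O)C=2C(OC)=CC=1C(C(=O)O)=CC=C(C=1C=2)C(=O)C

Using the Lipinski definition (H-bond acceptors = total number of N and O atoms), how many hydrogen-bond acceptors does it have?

6

N atoms: 0; O atoms: 6.
Lipinski HBA = 0 + 6 = 6.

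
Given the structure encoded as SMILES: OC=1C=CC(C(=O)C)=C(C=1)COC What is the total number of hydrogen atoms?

Walk through each heavy atom and fill implicit hydrogens from standard valence (C 4, N 3, O 2, S 2, halogen 1):
  atom 1: O, bond orders sum to 1 (valence 2) → 1 H
  atom 2: C, bond orders sum to 4 (valence 4) → 0 H
  atom 3: C, bond orders sum to 3 (valence 4) → 1 H
  atom 4: C, bond orders sum to 3 (valence 4) → 1 H
  atom 5: C, bond orders sum to 4 (valence 4) → 0 H
  atom 6: C, bond orders sum to 4 (valence 4) → 0 H
  atom 7: O, bond orders sum to 2 (valence 2) → 0 H
  atom 8: C, bond orders sum to 1 (valence 4) → 3 H
  atom 9: C, bond orders sum to 4 (valence 4) → 0 H
  atom 10: C, bond orders sum to 3 (valence 4) → 1 H
  atom 11: C, bond orders sum to 2 (valence 4) → 2 H
  atom 12: O, bond orders sum to 2 (valence 2) → 0 H
  atom 13: C, bond orders sum to 1 (valence 4) → 3 H
Total hydrogens: 12.

12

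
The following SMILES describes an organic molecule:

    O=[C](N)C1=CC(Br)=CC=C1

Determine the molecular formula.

Walk through each heavy atom and fill implicit hydrogens from standard valence (C 4, N 3, O 2, S 2, halogen 1):
  atom 1: O, bond orders sum to 2 (valence 2) → 0 H
  atom 2: C with explicit H count 0
  atom 3: N, bond orders sum to 1 (valence 3) → 2 H
  atom 4: C, bond orders sum to 4 (valence 4) → 0 H
  atom 5: C, bond orders sum to 3 (valence 4) → 1 H
  atom 6: C, bond orders sum to 4 (valence 4) → 0 H
  atom 7: Br (halogen, monovalent) → 0 H
  atom 8: C, bond orders sum to 3 (valence 4) → 1 H
  atom 9: C, bond orders sum to 3 (valence 4) → 1 H
  atom 10: C, bond orders sum to 3 (valence 4) → 1 H
Totals → C:7, H:6, Br:1, N:1, O:1.

C7H6BrNO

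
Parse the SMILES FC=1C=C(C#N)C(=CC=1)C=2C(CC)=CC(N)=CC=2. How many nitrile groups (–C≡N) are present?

The nitrile motif appears at heavy-atom position 5 in the SMILES.
Other groups present: 1 primary amine.
Nitrile count: 1.

1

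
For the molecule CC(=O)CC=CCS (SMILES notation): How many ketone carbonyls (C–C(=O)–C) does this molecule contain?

1

The ketone motif appears at heavy-atom position 2 in the SMILES.
Other groups present: 1 alkene, 1 thiol.
Ketone count: 1.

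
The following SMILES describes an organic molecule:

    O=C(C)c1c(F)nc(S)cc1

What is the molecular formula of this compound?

C7H6FNOS

Walk through each heavy atom and fill implicit hydrogens from standard valence (C 4, N 3, O 2, S 2, halogen 1); for lowercase aromatic atoms, an aromatic c carries 1 H when it has two neighbours and 0 H with three, and aromatic n carries 0 H:
  atom 1: O, bond orders sum to 2 (valence 2) → 0 H
  atom 2: C, bond orders sum to 4 (valence 4) → 0 H
  atom 3: C, bond orders sum to 1 (valence 4) → 3 H
  atom 4: aromatic c, 3 neighbours → 0 H
  atom 5: aromatic c, 3 neighbours → 0 H
  atom 6: F (halogen, monovalent) → 0 H
  atom 7: aromatic n, 2 neighbours → 0 H
  atom 8: aromatic c, 3 neighbours → 0 H
  atom 9: S, bond orders sum to 1 (valence 2) → 1 H
  atom 10: aromatic c, 2 neighbours → 1 H
  atom 11: aromatic c, 2 neighbours → 1 H
Totals → C:7, H:6, F:1, N:1, O:1, S:1.
In Hill order: C7H6FNOS.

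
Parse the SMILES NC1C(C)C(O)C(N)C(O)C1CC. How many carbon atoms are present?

Count every carbon token in the SMILES (each C, including those in ring-closure positions and inside branches).
Carbon count: 9.

9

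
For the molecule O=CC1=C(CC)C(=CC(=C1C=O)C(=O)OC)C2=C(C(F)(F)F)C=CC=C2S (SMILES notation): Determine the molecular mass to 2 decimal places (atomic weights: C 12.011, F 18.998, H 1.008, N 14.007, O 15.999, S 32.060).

First, the molecular formula is C19H15F3O4S (counting implicit H from valence).
  C: 19 × 12.011 = 228.209
  F: 3 × 18.998 = 56.994
  H: 15 × 1.008 = 15.120
  O: 4 × 15.999 = 63.996
  S: 1 × 32.060 = 32.060
Sum: 19×12.011 + 3×18.998 + 15×1.008 + 4×15.999 + 1×32.060 = 396.379 → 396.38 g/mol.

396.38 g/mol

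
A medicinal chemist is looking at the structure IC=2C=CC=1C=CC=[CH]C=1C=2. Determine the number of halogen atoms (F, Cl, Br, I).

Halogen atoms appear at heavy-atom position 1 (1×I).
Halogen count: 1.

1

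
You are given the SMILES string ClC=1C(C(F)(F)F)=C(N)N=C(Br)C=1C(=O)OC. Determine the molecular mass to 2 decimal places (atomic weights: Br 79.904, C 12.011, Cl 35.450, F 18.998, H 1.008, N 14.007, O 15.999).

333.49 g/mol

First, the molecular formula is C8H5BrClF3N2O2 (counting implicit H from valence).
  Br: 1 × 79.904 = 79.904
  C: 8 × 12.011 = 96.088
  Cl: 1 × 35.450 = 35.450
  F: 3 × 18.998 = 56.994
  H: 5 × 1.008 = 5.040
  N: 2 × 14.007 = 28.014
  O: 2 × 15.999 = 31.998
Sum: 1×79.904 + 8×12.011 + 1×35.450 + 3×18.998 + 5×1.008 + 2×14.007 + 2×15.999 = 333.488 → 333.49 g/mol.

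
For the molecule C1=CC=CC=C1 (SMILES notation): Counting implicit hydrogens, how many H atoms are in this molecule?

6

Walk through each heavy atom and fill implicit hydrogens from standard valence (C 4, N 3, O 2, S 2, halogen 1):
  atom 1: C, bond orders sum to 3 (valence 4) → 1 H
  atom 2: C, bond orders sum to 3 (valence 4) → 1 H
  atom 3: C, bond orders sum to 3 (valence 4) → 1 H
  atom 4: C, bond orders sum to 3 (valence 4) → 1 H
  atom 5: C, bond orders sum to 3 (valence 4) → 1 H
  atom 6: C, bond orders sum to 3 (valence 4) → 1 H
Total hydrogens: 6.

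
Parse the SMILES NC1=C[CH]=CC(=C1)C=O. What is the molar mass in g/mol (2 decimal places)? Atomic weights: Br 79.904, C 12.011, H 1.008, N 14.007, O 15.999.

First, the molecular formula is C7H7NO (counting implicit H from valence).
  C: 7 × 12.011 = 84.077
  H: 7 × 1.008 = 7.056
  N: 1 × 14.007 = 14.007
  O: 1 × 15.999 = 15.999
Sum: 7×12.011 + 7×1.008 + 1×14.007 + 1×15.999 = 121.139 → 121.14 g/mol.

121.14 g/mol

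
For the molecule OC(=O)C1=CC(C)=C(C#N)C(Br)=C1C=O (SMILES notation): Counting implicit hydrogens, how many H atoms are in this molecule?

Walk through each heavy atom and fill implicit hydrogens from standard valence (C 4, N 3, O 2, S 2, halogen 1):
  atom 1: O, bond orders sum to 1 (valence 2) → 1 H
  atom 2: C, bond orders sum to 4 (valence 4) → 0 H
  atom 3: O, bond orders sum to 2 (valence 2) → 0 H
  atom 4: C, bond orders sum to 4 (valence 4) → 0 H
  atom 5: C, bond orders sum to 3 (valence 4) → 1 H
  atom 6: C, bond orders sum to 4 (valence 4) → 0 H
  atom 7: C, bond orders sum to 1 (valence 4) → 3 H
  atom 8: C, bond orders sum to 4 (valence 4) → 0 H
  atom 9: C, bond orders sum to 4 (valence 4) → 0 H
  atom 10: N, bond orders sum to 3 (valence 3) → 0 H
  atom 11: C, bond orders sum to 4 (valence 4) → 0 H
  atom 12: Br (halogen, monovalent) → 0 H
  atom 13: C, bond orders sum to 4 (valence 4) → 0 H
  atom 14: C, bond orders sum to 3 (valence 4) → 1 H
  atom 15: O, bond orders sum to 2 (valence 2) → 0 H
Total hydrogens: 6.

6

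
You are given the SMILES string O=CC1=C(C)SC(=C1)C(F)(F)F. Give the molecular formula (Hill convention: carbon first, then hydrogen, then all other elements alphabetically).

Walk through each heavy atom and fill implicit hydrogens from standard valence (C 4, N 3, O 2, S 2, halogen 1):
  atom 1: O, bond orders sum to 2 (valence 2) → 0 H
  atom 2: C, bond orders sum to 3 (valence 4) → 1 H
  atom 3: C, bond orders sum to 4 (valence 4) → 0 H
  atom 4: C, bond orders sum to 4 (valence 4) → 0 H
  atom 5: C, bond orders sum to 1 (valence 4) → 3 H
  atom 6: S, bond orders sum to 2 (valence 2) → 0 H
  atom 7: C, bond orders sum to 4 (valence 4) → 0 H
  atom 8: C, bond orders sum to 3 (valence 4) → 1 H
  atom 9: C, bond orders sum to 4 (valence 4) → 0 H
  atom 10: F (halogen, monovalent) → 0 H
  atom 11: F (halogen, monovalent) → 0 H
  atom 12: F (halogen, monovalent) → 0 H
Totals → C:7, H:5, F:3, O:1, S:1.
In Hill order: C7H5F3OS.

C7H5F3OS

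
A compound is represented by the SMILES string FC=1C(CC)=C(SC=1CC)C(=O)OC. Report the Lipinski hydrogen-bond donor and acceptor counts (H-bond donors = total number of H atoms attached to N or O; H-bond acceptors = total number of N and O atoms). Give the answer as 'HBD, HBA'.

Donors: find every N or O and count the H atoms it carries.
  atom 12 (O): bond orders sum to 2 → 0 H
  atom 13 (O): bond orders sum to 2 → 0 H
Lipinski HBD = 0.
Acceptors: N atoms = 0, O atoms = 2 → HBA = 2.

0, 2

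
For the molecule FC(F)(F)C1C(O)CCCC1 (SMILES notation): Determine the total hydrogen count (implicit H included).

11

Walk through each heavy atom and fill implicit hydrogens from standard valence (C 4, N 3, O 2, S 2, halogen 1):
  atom 1: F (halogen, monovalent) → 0 H
  atom 2: C, bond orders sum to 4 (valence 4) → 0 H
  atom 3: F (halogen, monovalent) → 0 H
  atom 4: F (halogen, monovalent) → 0 H
  atom 5: C, bond orders sum to 3 (valence 4) → 1 H
  atom 6: C, bond orders sum to 3 (valence 4) → 1 H
  atom 7: O, bond orders sum to 1 (valence 2) → 1 H
  atom 8: C, bond orders sum to 2 (valence 4) → 2 H
  atom 9: C, bond orders sum to 2 (valence 4) → 2 H
  atom 10: C, bond orders sum to 2 (valence 4) → 2 H
  atom 11: C, bond orders sum to 2 (valence 4) → 2 H
Total hydrogens: 11.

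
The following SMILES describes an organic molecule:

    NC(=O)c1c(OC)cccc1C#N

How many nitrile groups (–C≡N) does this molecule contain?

1

The nitrile motif appears at heavy-atom position 12 in the SMILES.
Other groups present: 1 amide, 1 ether.
Nitrile count: 1.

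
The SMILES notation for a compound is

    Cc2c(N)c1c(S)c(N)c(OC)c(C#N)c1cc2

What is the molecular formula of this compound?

C13H13N3OS

Walk through each heavy atom and fill implicit hydrogens from standard valence (C 4, N 3, O 2, S 2, halogen 1); for lowercase aromatic atoms, an aromatic c carries 1 H when it has two neighbours and 0 H with three, and aromatic n carries 0 H:
  atom 1: C, bond orders sum to 1 (valence 4) → 3 H
  atom 2: aromatic c, 3 neighbours → 0 H
  atom 3: aromatic c, 3 neighbours → 0 H
  atom 4: N, bond orders sum to 1 (valence 3) → 2 H
  atom 5: aromatic c, 3 neighbours → 0 H
  atom 6: aromatic c, 3 neighbours → 0 H
  atom 7: S, bond orders sum to 1 (valence 2) → 1 H
  atom 8: aromatic c, 3 neighbours → 0 H
  atom 9: N, bond orders sum to 1 (valence 3) → 2 H
  atom 10: aromatic c, 3 neighbours → 0 H
  atom 11: O, bond orders sum to 2 (valence 2) → 0 H
  atom 12: C, bond orders sum to 1 (valence 4) → 3 H
  atom 13: aromatic c, 3 neighbours → 0 H
  atom 14: C, bond orders sum to 4 (valence 4) → 0 H
  atom 15: N, bond orders sum to 3 (valence 3) → 0 H
  atom 16: aromatic c, 3 neighbours → 0 H
  atom 17: aromatic c, 2 neighbours → 1 H
  atom 18: aromatic c, 2 neighbours → 1 H
Totals → C:13, H:13, N:3, O:1, S:1.
In Hill order: C13H13N3OS.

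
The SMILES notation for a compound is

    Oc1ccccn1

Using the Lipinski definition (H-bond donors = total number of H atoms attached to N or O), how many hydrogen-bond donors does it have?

Donors: find every N or O and count the H atoms it carries.
  atom 1 (O): bond orders sum to 1 → 1 H
  atom 7 (N): bond orders sum to 3 → 0 H
Lipinski HBD = 1.

1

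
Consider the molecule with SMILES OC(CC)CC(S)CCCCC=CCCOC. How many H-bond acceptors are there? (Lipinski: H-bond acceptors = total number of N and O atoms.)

2

N atoms: 0; O atoms: 2.
Lipinski HBA = 0 + 2 = 2.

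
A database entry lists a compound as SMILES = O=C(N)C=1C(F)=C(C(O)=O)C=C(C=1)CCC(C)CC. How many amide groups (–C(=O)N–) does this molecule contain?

The amide motif appears at heavy-atom position 2 in the SMILES.
Other groups present: 1 carboxylic acid.
Amide count: 1.

1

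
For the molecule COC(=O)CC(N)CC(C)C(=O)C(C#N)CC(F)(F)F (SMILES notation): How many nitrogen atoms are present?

2

Scan the SMILES for N atoms (remember two-letter symbols like Cl and Br are single atoms).
Nitrogen count: 2.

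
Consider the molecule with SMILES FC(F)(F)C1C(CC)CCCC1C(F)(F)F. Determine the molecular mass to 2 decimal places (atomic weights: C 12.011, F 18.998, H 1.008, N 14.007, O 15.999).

248.21 g/mol

First, the molecular formula is C10H14F6 (counting implicit H from valence).
  C: 10 × 12.011 = 120.110
  F: 6 × 18.998 = 113.988
  H: 14 × 1.008 = 14.112
Sum: 10×12.011 + 6×18.998 + 14×1.008 = 248.210 → 248.21 g/mol.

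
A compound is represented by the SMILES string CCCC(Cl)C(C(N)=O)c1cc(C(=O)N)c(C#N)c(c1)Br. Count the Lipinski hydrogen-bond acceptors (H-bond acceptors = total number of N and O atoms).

N atoms: 3; O atoms: 2.
Lipinski HBA = 3 + 2 = 5.

5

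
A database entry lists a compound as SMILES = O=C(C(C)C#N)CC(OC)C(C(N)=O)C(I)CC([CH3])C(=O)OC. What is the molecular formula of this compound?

C15H23IN2O5

Walk through each heavy atom and fill implicit hydrogens from standard valence (C 4, N 3, O 2, S 2, halogen 1):
  atom 1: O, bond orders sum to 2 (valence 2) → 0 H
  atom 2: C, bond orders sum to 4 (valence 4) → 0 H
  atom 3: C, bond orders sum to 3 (valence 4) → 1 H
  atom 4: C, bond orders sum to 1 (valence 4) → 3 H
  atom 5: C, bond orders sum to 4 (valence 4) → 0 H
  atom 6: N, bond orders sum to 3 (valence 3) → 0 H
  atom 7: C, bond orders sum to 2 (valence 4) → 2 H
  atom 8: C, bond orders sum to 3 (valence 4) → 1 H
  atom 9: O, bond orders sum to 2 (valence 2) → 0 H
  atom 10: C, bond orders sum to 1 (valence 4) → 3 H
  atom 11: C, bond orders sum to 3 (valence 4) → 1 H
  atom 12: C, bond orders sum to 4 (valence 4) → 0 H
  atom 13: N, bond orders sum to 1 (valence 3) → 2 H
  atom 14: O, bond orders sum to 2 (valence 2) → 0 H
  atom 15: C, bond orders sum to 3 (valence 4) → 1 H
  atom 16: I (halogen, monovalent) → 0 H
  atom 17: C, bond orders sum to 2 (valence 4) → 2 H
  atom 18: C, bond orders sum to 3 (valence 4) → 1 H
  atom 19: C with explicit H count 3
  atom 20: C, bond orders sum to 4 (valence 4) → 0 H
  atom 21: O, bond orders sum to 2 (valence 2) → 0 H
  atom 22: O, bond orders sum to 2 (valence 2) → 0 H
  atom 23: C, bond orders sum to 1 (valence 4) → 3 H
Totals → C:15, H:23, I:1, N:2, O:5.
In Hill order: C15H23IN2O5.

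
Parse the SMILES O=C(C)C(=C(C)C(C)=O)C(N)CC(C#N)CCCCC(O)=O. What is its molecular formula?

C16H24N2O4

Walk through each heavy atom and fill implicit hydrogens from standard valence (C 4, N 3, O 2, S 2, halogen 1):
  atom 1: O, bond orders sum to 2 (valence 2) → 0 H
  atom 2: C, bond orders sum to 4 (valence 4) → 0 H
  atom 3: C, bond orders sum to 1 (valence 4) → 3 H
  atom 4: C, bond orders sum to 4 (valence 4) → 0 H
  atom 5: C, bond orders sum to 4 (valence 4) → 0 H
  atom 6: C, bond orders sum to 1 (valence 4) → 3 H
  atom 7: C, bond orders sum to 4 (valence 4) → 0 H
  atom 8: C, bond orders sum to 1 (valence 4) → 3 H
  atom 9: O, bond orders sum to 2 (valence 2) → 0 H
  atom 10: C, bond orders sum to 3 (valence 4) → 1 H
  atom 11: N, bond orders sum to 1 (valence 3) → 2 H
  atom 12: C, bond orders sum to 2 (valence 4) → 2 H
  atom 13: C, bond orders sum to 3 (valence 4) → 1 H
  atom 14: C, bond orders sum to 4 (valence 4) → 0 H
  atom 15: N, bond orders sum to 3 (valence 3) → 0 H
  atom 16: C, bond orders sum to 2 (valence 4) → 2 H
  atom 17: C, bond orders sum to 2 (valence 4) → 2 H
  atom 18: C, bond orders sum to 2 (valence 4) → 2 H
  atom 19: C, bond orders sum to 2 (valence 4) → 2 H
  atom 20: C, bond orders sum to 4 (valence 4) → 0 H
  atom 21: O, bond orders sum to 1 (valence 2) → 1 H
  atom 22: O, bond orders sum to 2 (valence 2) → 0 H
Totals → C:16, H:24, N:2, O:4.
In Hill order: C16H24N2O4.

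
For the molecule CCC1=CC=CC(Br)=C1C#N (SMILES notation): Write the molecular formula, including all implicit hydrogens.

Walk through each heavy atom and fill implicit hydrogens from standard valence (C 4, N 3, O 2, S 2, halogen 1):
  atom 1: C, bond orders sum to 1 (valence 4) → 3 H
  atom 2: C, bond orders sum to 2 (valence 4) → 2 H
  atom 3: C, bond orders sum to 4 (valence 4) → 0 H
  atom 4: C, bond orders sum to 3 (valence 4) → 1 H
  atom 5: C, bond orders sum to 3 (valence 4) → 1 H
  atom 6: C, bond orders sum to 3 (valence 4) → 1 H
  atom 7: C, bond orders sum to 4 (valence 4) → 0 H
  atom 8: Br (halogen, monovalent) → 0 H
  atom 9: C, bond orders sum to 4 (valence 4) → 0 H
  atom 10: C, bond orders sum to 4 (valence 4) → 0 H
  atom 11: N, bond orders sum to 3 (valence 3) → 0 H
Totals → C:9, H:8, Br:1, N:1.

C9H8BrN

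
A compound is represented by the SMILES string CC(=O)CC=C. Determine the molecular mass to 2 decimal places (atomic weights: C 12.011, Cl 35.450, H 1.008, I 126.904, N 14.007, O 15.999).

84.12 g/mol

First, the molecular formula is C5H8O (counting implicit H from valence).
  C: 5 × 12.011 = 60.055
  H: 8 × 1.008 = 8.064
  O: 1 × 15.999 = 15.999
Sum: 5×12.011 + 8×1.008 + 1×15.999 = 84.118 → 84.12 g/mol.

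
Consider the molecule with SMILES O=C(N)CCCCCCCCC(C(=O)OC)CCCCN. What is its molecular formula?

C16H32N2O3

Walk through each heavy atom and fill implicit hydrogens from standard valence (C 4, N 3, O 2, S 2, halogen 1):
  atom 1: O, bond orders sum to 2 (valence 2) → 0 H
  atom 2: C, bond orders sum to 4 (valence 4) → 0 H
  atom 3: N, bond orders sum to 1 (valence 3) → 2 H
  atom 4: C, bond orders sum to 2 (valence 4) → 2 H
  atom 5: C, bond orders sum to 2 (valence 4) → 2 H
  atom 6: C, bond orders sum to 2 (valence 4) → 2 H
  atom 7: C, bond orders sum to 2 (valence 4) → 2 H
  atom 8: C, bond orders sum to 2 (valence 4) → 2 H
  atom 9: C, bond orders sum to 2 (valence 4) → 2 H
  atom 10: C, bond orders sum to 2 (valence 4) → 2 H
  atom 11: C, bond orders sum to 2 (valence 4) → 2 H
  atom 12: C, bond orders sum to 3 (valence 4) → 1 H
  atom 13: C, bond orders sum to 4 (valence 4) → 0 H
  atom 14: O, bond orders sum to 2 (valence 2) → 0 H
  atom 15: O, bond orders sum to 2 (valence 2) → 0 H
  atom 16: C, bond orders sum to 1 (valence 4) → 3 H
  atom 17: C, bond orders sum to 2 (valence 4) → 2 H
  atom 18: C, bond orders sum to 2 (valence 4) → 2 H
  atom 19: C, bond orders sum to 2 (valence 4) → 2 H
  atom 20: C, bond orders sum to 2 (valence 4) → 2 H
  atom 21: N, bond orders sum to 1 (valence 3) → 2 H
Totals → C:16, H:32, N:2, O:3.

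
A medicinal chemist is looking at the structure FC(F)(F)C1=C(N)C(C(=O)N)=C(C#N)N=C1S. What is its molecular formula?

Walk through each heavy atom and fill implicit hydrogens from standard valence (C 4, N 3, O 2, S 2, halogen 1):
  atom 1: F (halogen, monovalent) → 0 H
  atom 2: C, bond orders sum to 4 (valence 4) → 0 H
  atom 3: F (halogen, monovalent) → 0 H
  atom 4: F (halogen, monovalent) → 0 H
  atom 5: C, bond orders sum to 4 (valence 4) → 0 H
  atom 6: C, bond orders sum to 4 (valence 4) → 0 H
  atom 7: N, bond orders sum to 1 (valence 3) → 2 H
  atom 8: C, bond orders sum to 4 (valence 4) → 0 H
  atom 9: C, bond orders sum to 4 (valence 4) → 0 H
  atom 10: O, bond orders sum to 2 (valence 2) → 0 H
  atom 11: N, bond orders sum to 1 (valence 3) → 2 H
  atom 12: C, bond orders sum to 4 (valence 4) → 0 H
  atom 13: C, bond orders sum to 4 (valence 4) → 0 H
  atom 14: N, bond orders sum to 3 (valence 3) → 0 H
  atom 15: N, bond orders sum to 3 (valence 3) → 0 H
  atom 16: C, bond orders sum to 4 (valence 4) → 0 H
  atom 17: S, bond orders sum to 1 (valence 2) → 1 H
Totals → C:8, H:5, F:3, N:4, O:1, S:1.

C8H5F3N4OS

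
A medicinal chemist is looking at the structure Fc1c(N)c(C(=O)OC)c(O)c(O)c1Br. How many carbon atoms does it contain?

8

Count every carbon token in the SMILES (each C, including those in ring-closure positions and inside branches).
Carbon count: 8.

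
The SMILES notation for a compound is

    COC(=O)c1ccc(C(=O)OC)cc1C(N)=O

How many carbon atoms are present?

Count every carbon token in the SMILES (each C, including those in ring-closure positions and inside branches).
Carbon count: 11.

11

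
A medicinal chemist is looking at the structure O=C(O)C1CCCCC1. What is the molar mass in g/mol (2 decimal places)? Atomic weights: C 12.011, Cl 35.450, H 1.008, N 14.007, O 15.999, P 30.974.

128.17 g/mol

First, the molecular formula is C7H12O2 (counting implicit H from valence).
  C: 7 × 12.011 = 84.077
  H: 12 × 1.008 = 12.096
  O: 2 × 15.999 = 31.998
Sum: 7×12.011 + 12×1.008 + 2×15.999 = 128.171 → 128.17 g/mol.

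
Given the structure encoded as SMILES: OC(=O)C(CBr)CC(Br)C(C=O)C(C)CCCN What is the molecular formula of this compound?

C12H21Br2NO3

Walk through each heavy atom and fill implicit hydrogens from standard valence (C 4, N 3, O 2, S 2, halogen 1):
  atom 1: O, bond orders sum to 1 (valence 2) → 1 H
  atom 2: C, bond orders sum to 4 (valence 4) → 0 H
  atom 3: O, bond orders sum to 2 (valence 2) → 0 H
  atom 4: C, bond orders sum to 3 (valence 4) → 1 H
  atom 5: C, bond orders sum to 2 (valence 4) → 2 H
  atom 6: Br (halogen, monovalent) → 0 H
  atom 7: C, bond orders sum to 2 (valence 4) → 2 H
  atom 8: C, bond orders sum to 3 (valence 4) → 1 H
  atom 9: Br (halogen, monovalent) → 0 H
  atom 10: C, bond orders sum to 3 (valence 4) → 1 H
  atom 11: C, bond orders sum to 3 (valence 4) → 1 H
  atom 12: O, bond orders sum to 2 (valence 2) → 0 H
  atom 13: C, bond orders sum to 3 (valence 4) → 1 H
  atom 14: C, bond orders sum to 1 (valence 4) → 3 H
  atom 15: C, bond orders sum to 2 (valence 4) → 2 H
  atom 16: C, bond orders sum to 2 (valence 4) → 2 H
  atom 17: C, bond orders sum to 2 (valence 4) → 2 H
  atom 18: N, bond orders sum to 1 (valence 3) → 2 H
Totals → C:12, H:21, Br:2, N:1, O:3.
In Hill order: C12H21Br2NO3.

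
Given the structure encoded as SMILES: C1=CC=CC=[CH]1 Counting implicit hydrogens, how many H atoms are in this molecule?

6

Walk through each heavy atom and fill implicit hydrogens from standard valence (C 4, N 3, O 2, S 2, halogen 1):
  atom 1: C, bond orders sum to 3 (valence 4) → 1 H
  atom 2: C, bond orders sum to 3 (valence 4) → 1 H
  atom 3: C, bond orders sum to 3 (valence 4) → 1 H
  atom 4: C, bond orders sum to 3 (valence 4) → 1 H
  atom 5: C, bond orders sum to 3 (valence 4) → 1 H
  atom 6: C with explicit H count 1
Total hydrogens: 6.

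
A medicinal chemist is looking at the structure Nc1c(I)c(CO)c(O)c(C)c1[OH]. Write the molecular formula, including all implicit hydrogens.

C8H10INO3

Walk through each heavy atom and fill implicit hydrogens from standard valence (C 4, N 3, O 2, S 2, halogen 1); for lowercase aromatic atoms, an aromatic c carries 1 H when it has two neighbours and 0 H with three, and aromatic n carries 0 H:
  atom 1: N, bond orders sum to 1 (valence 3) → 2 H
  atom 2: aromatic c, 3 neighbours → 0 H
  atom 3: aromatic c, 3 neighbours → 0 H
  atom 4: I (halogen, monovalent) → 0 H
  atom 5: aromatic c, 3 neighbours → 0 H
  atom 6: C, bond orders sum to 2 (valence 4) → 2 H
  atom 7: O, bond orders sum to 1 (valence 2) → 1 H
  atom 8: aromatic c, 3 neighbours → 0 H
  atom 9: O, bond orders sum to 1 (valence 2) → 1 H
  atom 10: aromatic c, 3 neighbours → 0 H
  atom 11: C, bond orders sum to 1 (valence 4) → 3 H
  atom 12: aromatic c, 3 neighbours → 0 H
  atom 13: O with explicit H count 1
Totals → C:8, H:10, I:1, N:1, O:3.
In Hill order: C8H10INO3.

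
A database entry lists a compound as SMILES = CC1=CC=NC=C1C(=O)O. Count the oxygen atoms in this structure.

2

Scan the SMILES for O atoms (remember two-letter symbols like Cl and Br are single atoms).
Oxygen count: 2.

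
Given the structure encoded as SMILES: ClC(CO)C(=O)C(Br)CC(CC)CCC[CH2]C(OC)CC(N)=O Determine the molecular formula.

C16H29BrClNO4

Walk through each heavy atom and fill implicit hydrogens from standard valence (C 4, N 3, O 2, S 2, halogen 1):
  atom 1: Cl (halogen, monovalent) → 0 H
  atom 2: C, bond orders sum to 3 (valence 4) → 1 H
  atom 3: C, bond orders sum to 2 (valence 4) → 2 H
  atom 4: O, bond orders sum to 1 (valence 2) → 1 H
  atom 5: C, bond orders sum to 4 (valence 4) → 0 H
  atom 6: O, bond orders sum to 2 (valence 2) → 0 H
  atom 7: C, bond orders sum to 3 (valence 4) → 1 H
  atom 8: Br (halogen, monovalent) → 0 H
  atom 9: C, bond orders sum to 2 (valence 4) → 2 H
  atom 10: C, bond orders sum to 3 (valence 4) → 1 H
  atom 11: C, bond orders sum to 2 (valence 4) → 2 H
  atom 12: C, bond orders sum to 1 (valence 4) → 3 H
  atom 13: C, bond orders sum to 2 (valence 4) → 2 H
  atom 14: C, bond orders sum to 2 (valence 4) → 2 H
  atom 15: C, bond orders sum to 2 (valence 4) → 2 H
  atom 16: C with explicit H count 2
  atom 17: C, bond orders sum to 3 (valence 4) → 1 H
  atom 18: O, bond orders sum to 2 (valence 2) → 0 H
  atom 19: C, bond orders sum to 1 (valence 4) → 3 H
  atom 20: C, bond orders sum to 2 (valence 4) → 2 H
  atom 21: C, bond orders sum to 4 (valence 4) → 0 H
  atom 22: N, bond orders sum to 1 (valence 3) → 2 H
  atom 23: O, bond orders sum to 2 (valence 2) → 0 H
Totals → C:16, H:29, Br:1, Cl:1, N:1, O:4.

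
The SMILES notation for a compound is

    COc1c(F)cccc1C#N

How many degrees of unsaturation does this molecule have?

Molecular formula: C8H6FNO.
DoU = (2C + 2 + N − H − X) / 2, where X is the halogen count and O/S are ignored.
    = (2·8 + 2 + 1 − 6 − 1) / 2 = 12 / 2 = 6.

6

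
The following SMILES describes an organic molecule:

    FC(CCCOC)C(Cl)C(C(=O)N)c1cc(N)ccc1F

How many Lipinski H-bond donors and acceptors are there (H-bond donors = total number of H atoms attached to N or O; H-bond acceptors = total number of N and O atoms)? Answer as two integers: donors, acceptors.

Donors: find every N or O and count the H atoms it carries.
  atom 6 (O): bond orders sum to 2 → 0 H
  atom 12 (O): bond orders sum to 2 → 0 H
  atom 13 (N): bond orders sum to 1 → 2 H
  atom 17 (N): bond orders sum to 1 → 2 H
Lipinski HBD = 4.
Acceptors: N atoms = 2, O atoms = 2 → HBA = 4.

4, 4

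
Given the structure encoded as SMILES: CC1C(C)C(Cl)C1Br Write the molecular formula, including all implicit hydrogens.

C6H10BrCl

Walk through each heavy atom and fill implicit hydrogens from standard valence (C 4, N 3, O 2, S 2, halogen 1):
  atom 1: C, bond orders sum to 1 (valence 4) → 3 H
  atom 2: C, bond orders sum to 3 (valence 4) → 1 H
  atom 3: C, bond orders sum to 3 (valence 4) → 1 H
  atom 4: C, bond orders sum to 1 (valence 4) → 3 H
  atom 5: C, bond orders sum to 3 (valence 4) → 1 H
  atom 6: Cl (halogen, monovalent) → 0 H
  atom 7: C, bond orders sum to 3 (valence 4) → 1 H
  atom 8: Br (halogen, monovalent) → 0 H
Totals → C:6, H:10, Br:1, Cl:1.
In Hill order: C6H10BrCl.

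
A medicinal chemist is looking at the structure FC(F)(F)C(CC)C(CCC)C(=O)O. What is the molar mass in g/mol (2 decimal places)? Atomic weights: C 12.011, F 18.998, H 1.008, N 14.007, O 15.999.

212.21 g/mol

First, the molecular formula is C9H15F3O2 (counting implicit H from valence).
  C: 9 × 12.011 = 108.099
  F: 3 × 18.998 = 56.994
  H: 15 × 1.008 = 15.120
  O: 2 × 15.999 = 31.998
Sum: 9×12.011 + 3×18.998 + 15×1.008 + 2×15.999 = 212.211 → 212.21 g/mol.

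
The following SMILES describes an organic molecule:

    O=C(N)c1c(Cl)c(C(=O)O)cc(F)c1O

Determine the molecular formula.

Walk through each heavy atom and fill implicit hydrogens from standard valence (C 4, N 3, O 2, S 2, halogen 1); for lowercase aromatic atoms, an aromatic c carries 1 H when it has two neighbours and 0 H with three, and aromatic n carries 0 H:
  atom 1: O, bond orders sum to 2 (valence 2) → 0 H
  atom 2: C, bond orders sum to 4 (valence 4) → 0 H
  atom 3: N, bond orders sum to 1 (valence 3) → 2 H
  atom 4: aromatic c, 3 neighbours → 0 H
  atom 5: aromatic c, 3 neighbours → 0 H
  atom 6: Cl (halogen, monovalent) → 0 H
  atom 7: aromatic c, 3 neighbours → 0 H
  atom 8: C, bond orders sum to 4 (valence 4) → 0 H
  atom 9: O, bond orders sum to 2 (valence 2) → 0 H
  atom 10: O, bond orders sum to 1 (valence 2) → 1 H
  atom 11: aromatic c, 2 neighbours → 1 H
  atom 12: aromatic c, 3 neighbours → 0 H
  atom 13: F (halogen, monovalent) → 0 H
  atom 14: aromatic c, 3 neighbours → 0 H
  atom 15: O, bond orders sum to 1 (valence 2) → 1 H
Totals → C:8, H:5, Cl:1, F:1, N:1, O:4.

C8H5ClFNO4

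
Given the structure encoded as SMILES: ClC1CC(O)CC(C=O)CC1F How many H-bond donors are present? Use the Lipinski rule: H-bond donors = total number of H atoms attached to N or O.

Donors: find every N or O and count the H atoms it carries.
  atom 5 (O): bond orders sum to 1 → 1 H
  atom 9 (O): bond orders sum to 2 → 0 H
Lipinski HBD = 1.

1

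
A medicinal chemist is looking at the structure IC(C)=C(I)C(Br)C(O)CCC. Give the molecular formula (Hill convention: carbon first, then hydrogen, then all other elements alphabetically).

Walk through each heavy atom and fill implicit hydrogens from standard valence (C 4, N 3, O 2, S 2, halogen 1):
  atom 1: I (halogen, monovalent) → 0 H
  atom 2: C, bond orders sum to 4 (valence 4) → 0 H
  atom 3: C, bond orders sum to 1 (valence 4) → 3 H
  atom 4: C, bond orders sum to 4 (valence 4) → 0 H
  atom 5: I (halogen, monovalent) → 0 H
  atom 6: C, bond orders sum to 3 (valence 4) → 1 H
  atom 7: Br (halogen, monovalent) → 0 H
  atom 8: C, bond orders sum to 3 (valence 4) → 1 H
  atom 9: O, bond orders sum to 1 (valence 2) → 1 H
  atom 10: C, bond orders sum to 2 (valence 4) → 2 H
  atom 11: C, bond orders sum to 2 (valence 4) → 2 H
  atom 12: C, bond orders sum to 1 (valence 4) → 3 H
Totals → C:8, H:13, Br:1, I:2, O:1.

C8H13BrI2O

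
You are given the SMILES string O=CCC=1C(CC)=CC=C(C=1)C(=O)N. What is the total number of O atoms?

2

Scan the SMILES for O atoms (remember two-letter symbols like Cl and Br are single atoms).
Oxygen count: 2.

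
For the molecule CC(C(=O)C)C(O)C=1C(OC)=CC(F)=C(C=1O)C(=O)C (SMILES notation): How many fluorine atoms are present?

1

Scan the SMILES for F atoms (remember two-letter symbols like Cl and Br are single atoms).
Fluorine count: 1.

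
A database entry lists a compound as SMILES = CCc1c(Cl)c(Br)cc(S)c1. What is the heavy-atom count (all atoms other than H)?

11

Every atom symbol written in the SMILES (organic subset) is one heavy atom; implicit H are not written.
Heavy atoms by element → Br:1, C:8, Cl:1, S:1.
Total: 11.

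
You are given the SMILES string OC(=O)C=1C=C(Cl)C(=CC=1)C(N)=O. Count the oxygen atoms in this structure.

3

Scan the SMILES for O atoms (remember two-letter symbols like Cl and Br are single atoms).
Oxygen count: 3.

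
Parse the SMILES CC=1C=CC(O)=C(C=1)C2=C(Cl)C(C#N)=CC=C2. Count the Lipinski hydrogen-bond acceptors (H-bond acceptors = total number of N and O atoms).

N atoms: 1; O atoms: 1.
Lipinski HBA = 1 + 1 = 2.

2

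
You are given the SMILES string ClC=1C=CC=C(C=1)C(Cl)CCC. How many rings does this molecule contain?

1

In SMILES, each pair of matching ring-closure digits denotes one ring-closing bond; the number of such bonds equals the number of independent rings.
Ring-closure bonds here: 1.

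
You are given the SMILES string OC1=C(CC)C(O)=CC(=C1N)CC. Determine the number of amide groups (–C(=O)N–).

Scan the SMILES for the amide motif — none present.
Groups that are present: 2 hydroxyl, 1 primary amine.

0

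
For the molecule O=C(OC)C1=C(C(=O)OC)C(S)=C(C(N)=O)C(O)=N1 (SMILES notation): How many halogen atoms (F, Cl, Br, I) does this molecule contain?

Scan the SMILES for the halogen motif — none present.
Groups that are present: 1 amide, 2 ester, 1 hydroxyl, 1 thiol.

0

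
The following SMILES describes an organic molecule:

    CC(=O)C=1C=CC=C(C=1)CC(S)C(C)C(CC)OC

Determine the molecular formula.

C16H24O2S

Walk through each heavy atom and fill implicit hydrogens from standard valence (C 4, N 3, O 2, S 2, halogen 1):
  atom 1: C, bond orders sum to 1 (valence 4) → 3 H
  atom 2: C, bond orders sum to 4 (valence 4) → 0 H
  atom 3: O, bond orders sum to 2 (valence 2) → 0 H
  atom 4: C, bond orders sum to 4 (valence 4) → 0 H
  atom 5: C, bond orders sum to 3 (valence 4) → 1 H
  atom 6: C, bond orders sum to 3 (valence 4) → 1 H
  atom 7: C, bond orders sum to 3 (valence 4) → 1 H
  atom 8: C, bond orders sum to 4 (valence 4) → 0 H
  atom 9: C, bond orders sum to 3 (valence 4) → 1 H
  atom 10: C, bond orders sum to 2 (valence 4) → 2 H
  atom 11: C, bond orders sum to 3 (valence 4) → 1 H
  atom 12: S, bond orders sum to 1 (valence 2) → 1 H
  atom 13: C, bond orders sum to 3 (valence 4) → 1 H
  atom 14: C, bond orders sum to 1 (valence 4) → 3 H
  atom 15: C, bond orders sum to 3 (valence 4) → 1 H
  atom 16: C, bond orders sum to 2 (valence 4) → 2 H
  atom 17: C, bond orders sum to 1 (valence 4) → 3 H
  atom 18: O, bond orders sum to 2 (valence 2) → 0 H
  atom 19: C, bond orders sum to 1 (valence 4) → 3 H
Totals → C:16, H:24, O:2, S:1.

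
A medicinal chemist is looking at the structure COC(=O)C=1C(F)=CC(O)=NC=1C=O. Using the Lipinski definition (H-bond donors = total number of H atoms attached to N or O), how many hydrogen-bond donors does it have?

1

Donors: find every N or O and count the H atoms it carries.
  atom 2 (O): bond orders sum to 2 → 0 H
  atom 4 (O): bond orders sum to 2 → 0 H
  atom 10 (O): bond orders sum to 1 → 1 H
  atom 11 (N): bond orders sum to 3 → 0 H
  atom 14 (O): bond orders sum to 2 → 0 H
Lipinski HBD = 1.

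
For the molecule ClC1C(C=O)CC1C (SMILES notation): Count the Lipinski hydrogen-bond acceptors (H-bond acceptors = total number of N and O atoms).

1

N atoms: 0; O atoms: 1.
Lipinski HBA = 0 + 1 = 1.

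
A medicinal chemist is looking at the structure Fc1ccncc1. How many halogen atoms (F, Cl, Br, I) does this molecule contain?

Halogen atoms appear at heavy-atom position 1 (1×F).
Halogen count: 1.

1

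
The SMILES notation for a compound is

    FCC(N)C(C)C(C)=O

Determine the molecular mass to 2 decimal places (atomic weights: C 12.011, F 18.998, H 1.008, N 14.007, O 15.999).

133.17 g/mol

First, the molecular formula is C6H12FNO (counting implicit H from valence).
  C: 6 × 12.011 = 72.066
  F: 1 × 18.998 = 18.998
  H: 12 × 1.008 = 12.096
  N: 1 × 14.007 = 14.007
  O: 1 × 15.999 = 15.999
Sum: 6×12.011 + 1×18.998 + 12×1.008 + 1×14.007 + 1×15.999 = 133.166 → 133.17 g/mol.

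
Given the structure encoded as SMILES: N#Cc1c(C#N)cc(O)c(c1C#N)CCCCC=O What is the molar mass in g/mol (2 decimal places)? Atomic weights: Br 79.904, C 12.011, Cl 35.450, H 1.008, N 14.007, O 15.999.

253.26 g/mol

First, the molecular formula is C14H11N3O2 (counting implicit H from valence).
  C: 14 × 12.011 = 168.154
  H: 11 × 1.008 = 11.088
  N: 3 × 14.007 = 42.021
  O: 2 × 15.999 = 31.998
Sum: 14×12.011 + 11×1.008 + 3×14.007 + 2×15.999 = 253.261 → 253.26 g/mol.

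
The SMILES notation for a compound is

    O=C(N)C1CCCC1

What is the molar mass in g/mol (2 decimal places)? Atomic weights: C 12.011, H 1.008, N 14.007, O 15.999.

First, the molecular formula is C6H11NO (counting implicit H from valence).
  C: 6 × 12.011 = 72.066
  H: 11 × 1.008 = 11.088
  N: 1 × 14.007 = 14.007
  O: 1 × 15.999 = 15.999
Sum: 6×12.011 + 11×1.008 + 1×14.007 + 1×15.999 = 113.160 → 113.16 g/mol.

113.16 g/mol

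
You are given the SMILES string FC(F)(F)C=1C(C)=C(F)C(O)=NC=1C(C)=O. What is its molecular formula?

Walk through each heavy atom and fill implicit hydrogens from standard valence (C 4, N 3, O 2, S 2, halogen 1):
  atom 1: F (halogen, monovalent) → 0 H
  atom 2: C, bond orders sum to 4 (valence 4) → 0 H
  atom 3: F (halogen, monovalent) → 0 H
  atom 4: F (halogen, monovalent) → 0 H
  atom 5: C, bond orders sum to 4 (valence 4) → 0 H
  atom 6: C, bond orders sum to 4 (valence 4) → 0 H
  atom 7: C, bond orders sum to 1 (valence 4) → 3 H
  atom 8: C, bond orders sum to 4 (valence 4) → 0 H
  atom 9: F (halogen, monovalent) → 0 H
  atom 10: C, bond orders sum to 4 (valence 4) → 0 H
  atom 11: O, bond orders sum to 1 (valence 2) → 1 H
  atom 12: N, bond orders sum to 3 (valence 3) → 0 H
  atom 13: C, bond orders sum to 4 (valence 4) → 0 H
  atom 14: C, bond orders sum to 4 (valence 4) → 0 H
  atom 15: C, bond orders sum to 1 (valence 4) → 3 H
  atom 16: O, bond orders sum to 2 (valence 2) → 0 H
Totals → C:9, H:7, F:4, N:1, O:2.

C9H7F4NO2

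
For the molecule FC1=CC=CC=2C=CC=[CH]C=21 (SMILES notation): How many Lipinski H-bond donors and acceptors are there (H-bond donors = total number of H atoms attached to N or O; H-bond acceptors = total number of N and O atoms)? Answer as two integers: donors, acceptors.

Donors: find every N or O and count the H atoms it carries.
  (no N or O atoms present)
Lipinski HBD = 0.
Acceptors: N atoms = 0, O atoms = 0 → HBA = 0.

0, 0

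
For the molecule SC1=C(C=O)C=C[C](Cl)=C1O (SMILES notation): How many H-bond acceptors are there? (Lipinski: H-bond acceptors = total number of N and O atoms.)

N atoms: 0; O atoms: 2.
Lipinski HBA = 0 + 2 = 2.

2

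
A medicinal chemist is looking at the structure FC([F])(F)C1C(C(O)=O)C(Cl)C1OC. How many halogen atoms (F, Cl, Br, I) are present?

Halogen atoms appear at heavy-atom positions 1, 3, 4, 11 (1×Cl, 3×F).
Other groups present: 1 carboxylic acid, 1 ether.
Halogen count: 4.

4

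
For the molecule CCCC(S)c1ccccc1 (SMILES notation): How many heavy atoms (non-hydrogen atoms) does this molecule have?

11

Every atom symbol written in the SMILES (organic subset) is one heavy atom; implicit H are not written.
Heavy atoms by element → C:10, S:1.
Total: 11.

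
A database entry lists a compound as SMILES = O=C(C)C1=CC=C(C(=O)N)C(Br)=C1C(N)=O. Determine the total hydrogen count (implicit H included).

Walk through each heavy atom and fill implicit hydrogens from standard valence (C 4, N 3, O 2, S 2, halogen 1):
  atom 1: O, bond orders sum to 2 (valence 2) → 0 H
  atom 2: C, bond orders sum to 4 (valence 4) → 0 H
  atom 3: C, bond orders sum to 1 (valence 4) → 3 H
  atom 4: C, bond orders sum to 4 (valence 4) → 0 H
  atom 5: C, bond orders sum to 3 (valence 4) → 1 H
  atom 6: C, bond orders sum to 3 (valence 4) → 1 H
  atom 7: C, bond orders sum to 4 (valence 4) → 0 H
  atom 8: C, bond orders sum to 4 (valence 4) → 0 H
  atom 9: O, bond orders sum to 2 (valence 2) → 0 H
  atom 10: N, bond orders sum to 1 (valence 3) → 2 H
  atom 11: C, bond orders sum to 4 (valence 4) → 0 H
  atom 12: Br (halogen, monovalent) → 0 H
  atom 13: C, bond orders sum to 4 (valence 4) → 0 H
  atom 14: C, bond orders sum to 4 (valence 4) → 0 H
  atom 15: N, bond orders sum to 1 (valence 3) → 2 H
  atom 16: O, bond orders sum to 2 (valence 2) → 0 H
Total hydrogens: 9.

9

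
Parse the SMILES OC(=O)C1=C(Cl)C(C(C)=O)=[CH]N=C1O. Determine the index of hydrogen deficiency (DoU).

6

Degree of unsaturation = (number of rings) + (number of π bonds).
Ring closures in the SMILES: 1.
π bonds: 5 double bonds (each 1 DoU) → 5 DoU from unsaturation.
Total DoU = 1 + 5 = 6.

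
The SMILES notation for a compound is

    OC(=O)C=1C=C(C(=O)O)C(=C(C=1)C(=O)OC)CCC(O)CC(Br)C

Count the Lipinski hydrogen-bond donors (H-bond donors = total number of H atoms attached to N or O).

Donors: find every N or O and count the H atoms it carries.
  atom 1 (O): bond orders sum to 1 → 1 H
  atom 3 (O): bond orders sum to 2 → 0 H
  atom 8 (O): bond orders sum to 2 → 0 H
  atom 9 (O): bond orders sum to 1 → 1 H
  atom 14 (O): bond orders sum to 2 → 0 H
  atom 15 (O): bond orders sum to 2 → 0 H
  atom 20 (O): bond orders sum to 1 → 1 H
Lipinski HBD = 3.

3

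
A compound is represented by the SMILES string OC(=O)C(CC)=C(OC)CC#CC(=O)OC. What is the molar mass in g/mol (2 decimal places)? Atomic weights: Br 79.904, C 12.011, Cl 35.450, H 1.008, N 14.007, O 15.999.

First, the molecular formula is C11H14O5 (counting implicit H from valence).
  C: 11 × 12.011 = 132.121
  H: 14 × 1.008 = 14.112
  O: 5 × 15.999 = 79.995
Sum: 11×12.011 + 14×1.008 + 5×15.999 = 226.228 → 226.23 g/mol.

226.23 g/mol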